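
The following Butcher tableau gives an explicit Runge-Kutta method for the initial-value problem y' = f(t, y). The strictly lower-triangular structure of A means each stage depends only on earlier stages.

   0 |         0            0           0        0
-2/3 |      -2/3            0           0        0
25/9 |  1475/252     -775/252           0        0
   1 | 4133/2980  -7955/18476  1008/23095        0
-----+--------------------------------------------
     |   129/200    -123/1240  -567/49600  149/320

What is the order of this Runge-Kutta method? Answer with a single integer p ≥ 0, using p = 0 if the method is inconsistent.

4

b = (129/200, -123/1240, -567/49600, 149/320)
c = (0, -2/3, 25/9, 1)
Ac = (0, 0, 775/378, 365/894)
Σ b_i: 129/200·1 + (-123/1240)·1 + (-567/49600)·1 + 149/320·1 = 1 ✓
b·c: (-123/1240)·(-2/3) + (-567/49600)·25/9 + 149/320·1 = 1/2 ✓
b·c²: (-123/1240)·4/9 + (-567/49600)·625/81 + 149/320·1 = 1/3 ✓
b·Ac: (-567/49600)·775/378 + 149/320·365/894 = 1/6 ✓
b·c³: (-123/1240)·(-8/27) + (-567/49600)·15625/729 + 149/320·1 = 1/4 ✓
b·(c∘Ac): (-567/49600)·19375/3402 + 149/320·365/894 = 1/8 ✓
b·Ac²: (-567/49600)·(-775/567) + 149/320·65/447 = 1/12 ✓
b·A²c: 149/320·40/447 = 1/24 ✓; 4 stages ⇒ order 4.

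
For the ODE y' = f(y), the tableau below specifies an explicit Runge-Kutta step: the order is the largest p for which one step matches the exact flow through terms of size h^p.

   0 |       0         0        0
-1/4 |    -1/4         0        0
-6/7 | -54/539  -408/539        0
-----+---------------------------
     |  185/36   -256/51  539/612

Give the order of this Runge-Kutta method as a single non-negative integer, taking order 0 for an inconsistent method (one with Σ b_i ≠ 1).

b = (185/36, -256/51, 539/612)
c = (0, -1/4, -6/7)
Ac = (0, 0, 102/539)
Σ b_i: 185/36·1 + (-256/51)·1 + 539/612·1 = 1 ✓
b·c: (-256/51)·(-1/4) + 539/612·(-6/7) = 1/2 ✓
b·c²: (-256/51)·1/16 + 539/612·36/49 = 1/3 ✓
b·Ac: 539/612·102/539 = 1/6 ✓; 3 stages ⇒ order 3.

3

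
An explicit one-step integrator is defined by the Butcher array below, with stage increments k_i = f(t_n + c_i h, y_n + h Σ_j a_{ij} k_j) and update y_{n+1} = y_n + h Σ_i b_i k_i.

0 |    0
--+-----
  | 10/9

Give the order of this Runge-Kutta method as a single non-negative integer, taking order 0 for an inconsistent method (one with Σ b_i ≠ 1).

b = (10/9)
c = (0)
Σ b_i: 10/9·1 = 10/9 ≠ 1 ⇒ order 0.

0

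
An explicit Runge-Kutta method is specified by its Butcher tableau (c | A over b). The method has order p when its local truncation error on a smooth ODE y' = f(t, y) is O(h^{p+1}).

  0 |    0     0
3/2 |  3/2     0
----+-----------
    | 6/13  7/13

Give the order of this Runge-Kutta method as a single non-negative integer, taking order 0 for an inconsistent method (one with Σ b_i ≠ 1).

b = (6/13, 7/13)
c = (0, 3/2)
Σ b_i: 6/13·1 + 7/13·1 = 1 ✓
b·c: 7/13·3/2 = 21/26 ≠ 1/2 ⇒ order 1.

1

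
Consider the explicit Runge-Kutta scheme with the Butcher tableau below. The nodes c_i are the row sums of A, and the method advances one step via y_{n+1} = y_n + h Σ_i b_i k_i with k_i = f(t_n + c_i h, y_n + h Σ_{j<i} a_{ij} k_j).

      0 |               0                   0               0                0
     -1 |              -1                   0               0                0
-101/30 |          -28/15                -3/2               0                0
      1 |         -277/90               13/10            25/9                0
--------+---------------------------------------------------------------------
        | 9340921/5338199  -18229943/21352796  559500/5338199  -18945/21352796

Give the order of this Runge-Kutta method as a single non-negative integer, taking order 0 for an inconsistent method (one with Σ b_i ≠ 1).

b = (9340921/5338199, -18229943/21352796, 559500/5338199, -18945/21352796)
c = (0, -1, -101/30, 1)
Ac = (0, 0, 3/2, -1438/135)
Σ b_i: 9340921/5338199·1 + (-18229943/21352796)·1 + 559500/5338199·1 + (-18945/21352796)·1 = 1 ✓
b·c: (-18229943/21352796)·(-1) + 559500/5338199·(-101/30) + (-18945/21352796)·1 = 1/2 ✓
b·c²: (-18229943/21352796)·1 + 559500/5338199·10201/900 + (-18945/21352796)·1 = 1/3 ✓
b·Ac: 559500/5338199·3/2 + (-18945/21352796)·(-1438/135) = 1/6 ✓
b·c³: (-18229943/21352796)·(-1) + 559500/5338199·(-1030301/27000) + (-18945/21352796)·1 = -151176391/48043791 ≠ 1/4 ⇒ order 3.
b·(c∘Ac): 559500/5338199·(-101/20) + (-18945/21352796)·(-1438/135) = -16650151/32029194 ≠ 1/8
b·Ac²: 559500/5338199·(-3/2) + (-18945/21352796)·53111/1620 = -143211731/768700656 ≠ 1/12
b·A²c: (-18945/21352796)·25/6 = -157875/42705592 ≠ 1/24

3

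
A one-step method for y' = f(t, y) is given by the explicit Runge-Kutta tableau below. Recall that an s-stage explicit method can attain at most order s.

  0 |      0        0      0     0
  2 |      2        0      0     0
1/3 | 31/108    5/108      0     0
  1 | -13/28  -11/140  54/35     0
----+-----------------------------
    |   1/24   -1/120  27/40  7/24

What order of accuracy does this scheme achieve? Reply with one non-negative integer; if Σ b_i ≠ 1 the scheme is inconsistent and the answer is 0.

4

b = (1/24, -1/120, 27/40, 7/24)
c = (0, 2, 1/3, 1)
Ac = (0, 0, 5/54, 5/14)
Σ b_i: 1/24·1 + (-1/120)·1 + 27/40·1 + 7/24·1 = 1 ✓
b·c: (-1/120)·2 + 27/40·1/3 + 7/24·1 = 1/2 ✓
b·c²: (-1/120)·4 + 27/40·1/9 + 7/24·1 = 1/3 ✓
b·Ac: 27/40·5/54 + 7/24·5/14 = 1/6 ✓
b·c³: (-1/120)·8 + 27/40·1/27 + 7/24·1 = 1/4 ✓
b·(c∘Ac): 27/40·5/162 + 7/24·5/14 = 1/8 ✓
b·Ac²: 27/40·5/27 + 7/24·(-1/7) = 1/12 ✓
b·A²c: 7/24·1/7 = 1/24 ✓; 4 stages ⇒ order 4.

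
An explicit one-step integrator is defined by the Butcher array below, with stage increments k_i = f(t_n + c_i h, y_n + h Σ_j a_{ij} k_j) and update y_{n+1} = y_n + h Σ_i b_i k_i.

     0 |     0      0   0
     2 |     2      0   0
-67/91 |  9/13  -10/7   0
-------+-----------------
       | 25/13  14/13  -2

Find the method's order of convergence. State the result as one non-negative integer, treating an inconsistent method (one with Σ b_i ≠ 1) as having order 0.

1

b = (25/13, 14/13, -2)
c = (0, 2, -67/91)
Ac = (0, 0, -20/7)
Σ b_i: 25/13·1 + 14/13·1 + (-2)·1 = 1 ✓
b·c: 14/13·2 + (-2)·(-67/91) = 330/91 ≠ 1/2 ⇒ order 1.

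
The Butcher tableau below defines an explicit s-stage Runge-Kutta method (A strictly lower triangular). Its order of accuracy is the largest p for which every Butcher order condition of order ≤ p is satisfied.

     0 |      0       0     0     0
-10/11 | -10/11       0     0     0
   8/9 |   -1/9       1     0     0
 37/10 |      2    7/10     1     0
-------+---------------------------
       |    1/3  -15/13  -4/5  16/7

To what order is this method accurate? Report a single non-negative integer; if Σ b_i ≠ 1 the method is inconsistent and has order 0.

b = (1/3, -15/13, -4/5, 16/7)
c = (0, -10/11, 8/9, 37/10)
Ac = (0, 0, -10/11, 25/99)
Σ b_i: 1/3·1 + (-15/13)·1 + (-4/5)·1 + 16/7·1 = 908/1365 ≠ 1 ⇒ order 0.

0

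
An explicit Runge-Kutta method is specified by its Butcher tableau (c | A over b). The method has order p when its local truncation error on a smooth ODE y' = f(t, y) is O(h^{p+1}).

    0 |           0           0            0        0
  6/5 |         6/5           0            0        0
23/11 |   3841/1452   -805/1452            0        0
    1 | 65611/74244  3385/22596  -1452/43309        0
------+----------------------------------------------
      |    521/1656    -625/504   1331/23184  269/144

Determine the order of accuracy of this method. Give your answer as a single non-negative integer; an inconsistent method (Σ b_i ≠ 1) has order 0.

4

b = (521/1656, -625/504, 1331/23184, 269/144)
c = (0, 6/5, 23/11, 1)
Ac = (0, 0, -161/242, 59/538)
Σ b_i: 521/1656·1 + (-625/504)·1 + 1331/23184·1 + 269/144·1 = 1 ✓
b·c: (-625/504)·6/5 + 1331/23184·23/11 + 269/144·1 = 1/2 ✓
b·c²: (-625/504)·36/25 + 1331/23184·529/121 + 269/144·1 = 1/3 ✓
b·Ac: 1331/23184·(-161/242) + 269/144·59/538 = 1/6 ✓
b·c³: (-625/504)·216/125 + 1331/23184·12167/1331 + 269/144·1 = 1/4 ✓
b·(c∘Ac): 1331/23184·(-3703/2662) + 269/144·59/538 = 1/8 ✓
b·Ac²: 1331/23184·(-483/605) + 269/144·93/1345 = 1/12 ✓
b·A²c: 269/144·6/269 = 1/24 ✓; 4 stages ⇒ order 4.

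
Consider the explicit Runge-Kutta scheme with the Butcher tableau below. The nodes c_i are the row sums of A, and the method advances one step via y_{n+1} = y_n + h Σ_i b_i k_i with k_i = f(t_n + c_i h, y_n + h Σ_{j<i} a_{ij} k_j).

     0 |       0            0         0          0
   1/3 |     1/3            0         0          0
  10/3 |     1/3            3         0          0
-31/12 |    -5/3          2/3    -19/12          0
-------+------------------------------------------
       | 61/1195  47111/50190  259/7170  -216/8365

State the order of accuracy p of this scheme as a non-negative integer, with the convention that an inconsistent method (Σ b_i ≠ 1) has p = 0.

b = (61/1195, 47111/50190, 259/7170, -216/8365)
c = (0, 1/3, 10/3, -31/12)
Ac = (0, 0, 1, -91/18)
Σ b_i: 61/1195·1 + 47111/50190·1 + 259/7170·1 + (-216/8365)·1 = 1 ✓
b·c: 47111/50190·1/3 + 259/7170·10/3 + (-216/8365)·(-31/12) = 1/2 ✓
b·c²: 47111/50190·1/9 + 259/7170·100/9 + (-216/8365)·961/144 = 1/3 ✓
b·Ac: 259/7170·1 + (-216/8365)·(-91/18) = 1/6 ✓
b·c³: 47111/50190·1/27 + 259/7170·1000/27 + (-216/8365)·(-29791/1728) = 10427/5736 ≠ 1/4 ⇒ order 3.
b·(c∘Ac): 259/7170·10/3 + (-216/8365)·2821/216 = -2332/10755 ≠ 1/8
b·Ac²: 259/7170·1/3 + (-216/8365)·(-473/27) = 13985/30114 ≠ 1/12
b·A²c: (-216/8365)·(-19/12) = 342/8365 ≠ 1/24

3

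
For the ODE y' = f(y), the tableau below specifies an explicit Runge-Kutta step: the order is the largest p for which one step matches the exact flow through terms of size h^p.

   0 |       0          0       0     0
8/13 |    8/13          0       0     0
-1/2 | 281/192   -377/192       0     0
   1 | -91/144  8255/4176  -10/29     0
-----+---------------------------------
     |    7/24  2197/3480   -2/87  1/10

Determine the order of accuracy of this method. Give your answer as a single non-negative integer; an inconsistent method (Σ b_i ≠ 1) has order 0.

4

b = (7/24, 2197/3480, -2/87, 1/10)
c = (0, 8/13, -1/2, 1)
Ac = (0, 0, -29/24, 25/18)
Σ b_i: 7/24·1 + 2197/3480·1 + (-2/87)·1 + 1/10·1 = 1 ✓
b·c: 2197/3480·8/13 + (-2/87)·(-1/2) + 1/10·1 = 1/2 ✓
b·c²: 2197/3480·64/169 + (-2/87)·1/4 + 1/10·1 = 1/3 ✓
b·Ac: (-2/87)·(-29/24) + 1/10·25/18 = 1/6 ✓
b·c³: 2197/3480·512/2197 + (-2/87)·(-1/8) + 1/10·1 = 1/4 ✓
b·(c∘Ac): (-2/87)·29/48 + 1/10·25/18 = 1/8 ✓
b·Ac²: (-2/87)·(-29/39) + 1/10·155/234 = 1/12 ✓
b·A²c: 1/10·5/12 = 1/24 ✓; 4 stages ⇒ order 4.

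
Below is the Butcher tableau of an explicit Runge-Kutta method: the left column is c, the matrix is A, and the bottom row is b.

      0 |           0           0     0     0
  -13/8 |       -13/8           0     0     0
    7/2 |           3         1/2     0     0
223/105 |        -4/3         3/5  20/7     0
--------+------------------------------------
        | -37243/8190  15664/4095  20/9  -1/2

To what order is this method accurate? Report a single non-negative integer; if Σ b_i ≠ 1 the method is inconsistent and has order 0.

2

b = (-37243/8190, 15664/4095, 20/9, -1/2)
c = (0, -13/8, 7/2, 223/105)
Ac = (0, 0, -13/16, 361/40)
Σ b_i: (-37243/8190)·1 + 15664/4095·1 + 20/9·1 + (-1/2)·1 = 1 ✓
b·c: 15664/4095·(-13/8) + 20/9·7/2 + (-1/2)·223/105 = 1/2 ✓
b·c²: 15664/4095·169/64 + 20/9·49/4 + (-1/2)·49729/11025 = 1546487/44100 ≠ 1/3 ⇒ order 2.
b·Ac: 20/9·(-13/16) + (-1/2)·361/40 = -4549/720 ≠ 1/6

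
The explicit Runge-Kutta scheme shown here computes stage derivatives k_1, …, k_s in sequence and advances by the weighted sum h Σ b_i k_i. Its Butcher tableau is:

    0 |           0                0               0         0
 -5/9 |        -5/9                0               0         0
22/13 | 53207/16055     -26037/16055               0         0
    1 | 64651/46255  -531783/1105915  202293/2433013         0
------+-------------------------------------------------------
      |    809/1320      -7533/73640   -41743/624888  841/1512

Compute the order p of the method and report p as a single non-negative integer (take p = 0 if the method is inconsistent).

b = (809/1320, -7533/73640, -41743/624888, 841/1512)
c = (0, -5/9, 22/13, 1)
Ac = (0, 0, 2893/3211, 343/841)
Σ b_i: 809/1320·1 + (-7533/73640)·1 + (-41743/624888)·1 + 841/1512·1 = 1 ✓
b·c: (-7533/73640)·(-5/9) + (-41743/624888)·22/13 + 841/1512·1 = 1/2 ✓
b·c²: (-7533/73640)·25/81 + (-41743/624888)·484/169 + 841/1512·1 = 1/3 ✓
b·Ac: (-41743/624888)·2893/3211 + 841/1512·343/841 = 1/6 ✓
b·c³: (-7533/73640)·(-125/729) + (-41743/624888)·10648/2197 + 841/1512·1 = 1/4 ✓
b·(c∘Ac): (-41743/624888)·63646/41743 + 841/1512·343/841 = 1/8 ✓
b·Ac²: (-41743/624888)·(-14465/28899) + 841/1512·679/7569 = 1/12 ✓
b·A²c: 841/1512·63/841 = 1/24 ✓; 4 stages ⇒ order 4.

4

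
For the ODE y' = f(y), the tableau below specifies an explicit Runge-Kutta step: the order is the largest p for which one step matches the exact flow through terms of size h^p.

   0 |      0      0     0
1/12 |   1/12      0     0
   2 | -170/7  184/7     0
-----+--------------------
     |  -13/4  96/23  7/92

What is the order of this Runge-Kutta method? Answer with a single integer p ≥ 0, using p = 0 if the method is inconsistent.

3

b = (-13/4, 96/23, 7/92)
c = (0, 1/12, 2)
Ac = (0, 0, 46/21)
Σ b_i: (-13/4)·1 + 96/23·1 + 7/92·1 = 1 ✓
b·c: 96/23·1/12 + 7/92·2 = 1/2 ✓
b·c²: 96/23·1/144 + 7/92·4 = 1/3 ✓
b·Ac: 7/92·46/21 = 1/6 ✓; 3 stages ⇒ order 3.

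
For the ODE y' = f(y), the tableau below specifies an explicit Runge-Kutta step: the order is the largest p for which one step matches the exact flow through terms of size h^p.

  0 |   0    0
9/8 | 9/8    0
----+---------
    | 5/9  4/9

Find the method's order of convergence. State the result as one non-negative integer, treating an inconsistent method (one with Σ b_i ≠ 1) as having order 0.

b = (5/9, 4/9)
c = (0, 9/8)
Σ b_i: 5/9·1 + 4/9·1 = 1 ✓
b·c: 4/9·9/8 = 1/2 ✓; 2 stages ⇒ order 2.

2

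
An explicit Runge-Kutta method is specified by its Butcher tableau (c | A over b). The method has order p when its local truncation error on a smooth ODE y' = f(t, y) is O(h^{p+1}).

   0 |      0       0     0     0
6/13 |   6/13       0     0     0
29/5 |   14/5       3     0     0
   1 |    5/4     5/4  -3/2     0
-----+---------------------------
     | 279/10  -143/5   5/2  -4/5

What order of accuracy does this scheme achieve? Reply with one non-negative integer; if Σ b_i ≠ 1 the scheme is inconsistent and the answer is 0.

b = (279/10, -143/5, 5/2, -4/5)
c = (0, 6/13, 29/5, 1)
Ac = (0, 0, 18/13, -528/65)
Σ b_i: 279/10·1 + (-143/5)·1 + 5/2·1 + (-4/5)·1 = 1 ✓
b·c: (-143/5)·6/13 + 5/2·29/5 + (-4/5)·1 = 1/2 ✓
b·c²: (-143/5)·36/169 + 5/2·841/25 + (-4/5)·1 = 10037/130 ≠ 1/3 ⇒ order 2.
b·Ac: 5/2·18/13 + (-4/5)·(-528/65) = 249/25 ≠ 1/6

2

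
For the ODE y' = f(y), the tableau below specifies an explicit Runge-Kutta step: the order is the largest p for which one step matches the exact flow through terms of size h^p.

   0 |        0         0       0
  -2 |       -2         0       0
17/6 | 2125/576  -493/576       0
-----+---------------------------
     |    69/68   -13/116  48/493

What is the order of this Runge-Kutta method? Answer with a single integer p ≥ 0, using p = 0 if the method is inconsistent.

b = (69/68, -13/116, 48/493)
c = (0, -2, 17/6)
Ac = (0, 0, 493/288)
Σ b_i: 69/68·1 + (-13/116)·1 + 48/493·1 = 1 ✓
b·c: (-13/116)·(-2) + 48/493·17/6 = 1/2 ✓
b·c²: (-13/116)·4 + 48/493·289/36 = 1/3 ✓
b·Ac: 48/493·493/288 = 1/6 ✓; 3 stages ⇒ order 3.

3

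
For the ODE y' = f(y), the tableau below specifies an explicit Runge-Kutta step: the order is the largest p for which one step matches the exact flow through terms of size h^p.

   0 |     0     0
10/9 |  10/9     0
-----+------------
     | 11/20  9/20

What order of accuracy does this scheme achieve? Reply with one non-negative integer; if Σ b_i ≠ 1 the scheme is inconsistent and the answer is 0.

b = (11/20, 9/20)
c = (0, 10/9)
Σ b_i: 11/20·1 + 9/20·1 = 1 ✓
b·c: 9/20·10/9 = 1/2 ✓; 2 stages ⇒ order 2.

2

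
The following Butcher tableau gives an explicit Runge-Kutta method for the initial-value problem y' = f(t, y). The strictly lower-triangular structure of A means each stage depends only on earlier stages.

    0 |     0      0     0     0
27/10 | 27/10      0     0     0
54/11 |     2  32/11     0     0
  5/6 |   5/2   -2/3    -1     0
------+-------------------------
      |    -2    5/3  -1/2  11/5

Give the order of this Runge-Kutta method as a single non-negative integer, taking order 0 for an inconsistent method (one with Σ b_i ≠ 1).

0

b = (-2, 5/3, -1/2, 11/5)
c = (0, 27/10, 54/11, 5/6)
Ac = (0, 0, 432/55, -369/55)
Σ b_i: (-2)·1 + 5/3·1 + (-1/2)·1 + 11/5·1 = 41/30 ≠ 1 ⇒ order 0.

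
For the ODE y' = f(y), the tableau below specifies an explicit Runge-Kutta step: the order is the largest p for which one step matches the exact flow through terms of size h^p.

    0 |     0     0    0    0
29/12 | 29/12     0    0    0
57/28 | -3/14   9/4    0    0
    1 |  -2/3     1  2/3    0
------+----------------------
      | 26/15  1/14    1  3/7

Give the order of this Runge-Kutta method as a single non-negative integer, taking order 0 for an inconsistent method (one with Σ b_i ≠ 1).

0

b = (26/15, 1/14, 1, 3/7)
c = (0, 29/12, 57/28, 1)
Ac = (0, 0, 87/16, 317/84)
Σ b_i: 26/15·1 + 1/14·1 + 1·1 + 3/7·1 = 97/30 ≠ 1 ⇒ order 0.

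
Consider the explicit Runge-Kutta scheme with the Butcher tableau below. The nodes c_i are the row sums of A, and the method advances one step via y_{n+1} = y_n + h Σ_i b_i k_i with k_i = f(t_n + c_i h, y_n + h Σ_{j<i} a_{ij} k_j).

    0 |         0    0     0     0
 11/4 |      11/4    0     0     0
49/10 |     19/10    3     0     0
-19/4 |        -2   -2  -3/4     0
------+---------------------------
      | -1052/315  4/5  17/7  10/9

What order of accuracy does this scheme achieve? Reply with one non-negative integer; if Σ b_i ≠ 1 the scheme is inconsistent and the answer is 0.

1

b = (-1052/315, 4/5, 17/7, 10/9)
c = (0, 11/4, 49/10, -19/4)
Ac = (0, 0, 33/4, -367/40)
Σ b_i: (-1052/315)·1 + 4/5·1 + 17/7·1 + 10/9·1 = 1 ✓
b·c: 4/5·11/4 + 17/7·49/10 + 10/9·(-19/4) = 397/45 ≠ 1/2 ⇒ order 1.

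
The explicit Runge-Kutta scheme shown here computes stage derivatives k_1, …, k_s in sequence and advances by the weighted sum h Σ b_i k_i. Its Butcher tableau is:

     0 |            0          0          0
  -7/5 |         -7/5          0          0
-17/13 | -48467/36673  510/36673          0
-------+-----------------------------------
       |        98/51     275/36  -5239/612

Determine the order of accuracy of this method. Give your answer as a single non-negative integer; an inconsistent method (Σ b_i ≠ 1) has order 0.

3

b = (98/51, 275/36, -5239/612)
c = (0, -7/5, -17/13)
Ac = (0, 0, -102/5239)
Σ b_i: 98/51·1 + 275/36·1 + (-5239/612)·1 = 1 ✓
b·c: 275/36·(-7/5) + (-5239/612)·(-17/13) = 1/2 ✓
b·c²: 275/36·49/25 + (-5239/612)·289/169 = 1/3 ✓
b·Ac: (-5239/612)·(-102/5239) = 1/6 ✓; 3 stages ⇒ order 3.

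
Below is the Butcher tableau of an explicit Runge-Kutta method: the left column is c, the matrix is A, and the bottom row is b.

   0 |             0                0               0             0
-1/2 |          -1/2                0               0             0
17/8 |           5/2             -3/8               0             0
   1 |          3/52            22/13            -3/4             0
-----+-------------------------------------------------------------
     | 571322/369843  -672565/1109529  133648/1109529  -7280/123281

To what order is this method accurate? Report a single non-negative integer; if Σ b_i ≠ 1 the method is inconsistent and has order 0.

3

b = (571322/369843, -672565/1109529, 133648/1109529, -7280/123281)
c = (0, -1/2, 17/8, 1)
Ac = (0, 0, 3/16, -1015/416)
Σ b_i: 571322/369843·1 + (-672565/1109529)·1 + 133648/1109529·1 + (-7280/123281)·1 = 1 ✓
b·c: (-672565/1109529)·(-1/2) + 133648/1109529·17/8 + (-7280/123281)·1 = 1/2 ✓
b·c²: (-672565/1109529)·1/4 + 133648/1109529·289/64 + (-7280/123281)·1 = 1/3 ✓
b·Ac: 133648/1109529·3/16 + (-7280/123281)·(-1015/416) = 1/6 ✓
b·c³: (-672565/1109529)·(-1/8) + 133648/1109529·4913/512 + (-7280/123281)·1 = 13877303/11834976 ≠ 1/4 ⇒ order 3.
b·(c∘Ac): 133648/1109529·51/128 + (-7280/123281)·(-1015/416) = 568301/2958744 ≠ 1/8
b·Ac²: 133648/1109529·(-3/32) + (-7280/123281)·(-9863/3328) = 968791/5917488 ≠ 1/12
b·A²c: (-7280/123281)·(-9/64) = 4095/493124 ≠ 1/24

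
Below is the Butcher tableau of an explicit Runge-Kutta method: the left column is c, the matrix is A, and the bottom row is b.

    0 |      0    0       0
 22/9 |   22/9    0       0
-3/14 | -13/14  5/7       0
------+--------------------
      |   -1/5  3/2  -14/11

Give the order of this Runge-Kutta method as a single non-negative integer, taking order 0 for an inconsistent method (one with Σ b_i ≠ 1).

b = (-1/5, 3/2, -14/11)
c = (0, 22/9, -3/14)
Ac = (0, 0, 110/63)
Σ b_i: (-1/5)·1 + 3/2·1 + (-14/11)·1 = 3/110 ≠ 1 ⇒ order 0.

0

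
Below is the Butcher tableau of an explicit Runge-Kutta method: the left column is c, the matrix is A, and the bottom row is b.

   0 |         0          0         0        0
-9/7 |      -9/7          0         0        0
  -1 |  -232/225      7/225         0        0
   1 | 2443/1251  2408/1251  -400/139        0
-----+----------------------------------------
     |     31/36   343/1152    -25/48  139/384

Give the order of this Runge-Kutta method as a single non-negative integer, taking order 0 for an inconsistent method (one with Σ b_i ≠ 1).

b = (31/36, 343/1152, -25/48, 139/384)
c = (0, -9/7, -1, 1)
Ac = (0, 0, -1/25, 56/139)
Σ b_i: 31/36·1 + 343/1152·1 + (-25/48)·1 + 139/384·1 = 1 ✓
b·c: 343/1152·(-9/7) + (-25/48)·(-1) + 139/384·1 = 1/2 ✓
b·c²: 343/1152·81/49 + (-25/48)·1 + 139/384·1 = 1/3 ✓
b·Ac: (-25/48)·(-1/25) + 139/384·56/139 = 1/6 ✓
b·c³: 343/1152·(-729/343) + (-25/48)·(-1) + 139/384·1 = 1/4 ✓
b·(c∘Ac): (-25/48)·1/25 + 139/384·56/139 = 1/8 ✓
b·Ac²: (-25/48)·9/175 + 139/384·296/973 = 1/12 ✓
b·A²c: 139/384·16/139 = 1/24 ✓; 4 stages ⇒ order 4.

4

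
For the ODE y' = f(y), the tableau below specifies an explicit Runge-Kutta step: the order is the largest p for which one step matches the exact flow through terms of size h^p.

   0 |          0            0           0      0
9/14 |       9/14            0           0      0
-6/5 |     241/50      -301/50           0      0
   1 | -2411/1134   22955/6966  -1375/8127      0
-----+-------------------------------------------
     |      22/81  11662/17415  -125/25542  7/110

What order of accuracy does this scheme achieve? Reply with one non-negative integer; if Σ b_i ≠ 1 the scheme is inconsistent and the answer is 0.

b = (22/81, 11662/17415, -125/25542, 7/110)
c = (0, 9/14, -6/5, 1)
Ac = (0, 0, -387/100, 65/28)
Σ b_i: 22/81·1 + 11662/17415·1 + (-125/25542)·1 + 7/110·1 = 1 ✓
b·c: 11662/17415·9/14 + (-125/25542)·(-6/5) + 7/110·1 = 1/2 ✓
b·c²: 11662/17415·81/196 + (-125/25542)·36/25 + 7/110·1 = 1/3 ✓
b·Ac: (-125/25542)·(-387/100) + 7/110·65/28 = 1/6 ✓
b·c³: 11662/17415·729/2744 + (-125/25542)·(-216/125) + 7/110·1 = 1/4 ✓
b·(c∘Ac): (-125/25542)·1161/250 + 7/110·65/28 = 1/8 ✓
b·Ac²: (-125/25542)·(-3483/1400) + 7/110·1315/1176 = 1/12 ✓
b·A²c: 7/110·55/84 = 1/24 ✓; 4 stages ⇒ order 4.

4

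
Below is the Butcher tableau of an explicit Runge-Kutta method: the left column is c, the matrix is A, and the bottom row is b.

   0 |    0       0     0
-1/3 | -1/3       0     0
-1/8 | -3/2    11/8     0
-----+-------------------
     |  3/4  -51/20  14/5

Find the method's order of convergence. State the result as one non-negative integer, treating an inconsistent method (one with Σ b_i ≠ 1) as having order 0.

2

b = (3/4, -51/20, 14/5)
c = (0, -1/3, -1/8)
Ac = (0, 0, -11/24)
Σ b_i: 3/4·1 + (-51/20)·1 + 14/5·1 = 1 ✓
b·c: (-51/20)·(-1/3) + 14/5·(-1/8) = 1/2 ✓
b·c²: (-51/20)·1/9 + 14/5·1/64 = -23/96 ≠ 1/3 ⇒ order 2.
b·Ac: 14/5·(-11/24) = -77/60 ≠ 1/6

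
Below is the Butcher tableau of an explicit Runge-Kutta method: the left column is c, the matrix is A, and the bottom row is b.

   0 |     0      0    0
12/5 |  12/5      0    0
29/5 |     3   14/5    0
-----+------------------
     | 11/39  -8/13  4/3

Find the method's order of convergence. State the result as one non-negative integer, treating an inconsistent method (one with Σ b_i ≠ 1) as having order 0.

b = (11/39, -8/13, 4/3)
c = (0, 12/5, 29/5)
Ac = (0, 0, 168/25)
Σ b_i: 11/39·1 + (-8/13)·1 + 4/3·1 = 1 ✓
b·c: (-8/13)·12/5 + 4/3·29/5 = 244/39 ≠ 1/2 ⇒ order 1.

1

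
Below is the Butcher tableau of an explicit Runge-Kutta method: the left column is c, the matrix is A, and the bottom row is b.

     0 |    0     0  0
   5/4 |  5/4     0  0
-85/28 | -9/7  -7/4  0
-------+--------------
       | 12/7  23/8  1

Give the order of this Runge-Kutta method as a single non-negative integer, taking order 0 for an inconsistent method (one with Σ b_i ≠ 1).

0

b = (12/7, 23/8, 1)
c = (0, 5/4, -85/28)
Ac = (0, 0, -35/16)
Σ b_i: 12/7·1 + 23/8·1 + 1·1 = 313/56 ≠ 1 ⇒ order 0.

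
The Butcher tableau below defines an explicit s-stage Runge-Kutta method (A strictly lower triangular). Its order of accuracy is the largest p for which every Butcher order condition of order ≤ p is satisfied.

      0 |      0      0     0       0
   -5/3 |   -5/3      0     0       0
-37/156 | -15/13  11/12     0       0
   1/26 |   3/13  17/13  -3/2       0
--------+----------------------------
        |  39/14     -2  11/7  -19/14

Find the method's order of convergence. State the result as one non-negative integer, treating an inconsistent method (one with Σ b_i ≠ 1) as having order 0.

1

b = (39/14, -2, 11/7, -19/14)
c = (0, -5/3, -37/156, 1/26)
Ac = (0, 0, -55/36, -569/312)
Σ b_i: 39/14·1 + (-2)·1 + 11/7·1 + (-19/14)·1 = 1 ✓
b·c: (-2)·(-5/3) + 11/7·(-37/156) + (-19/14)·1/26 = 794/273 ≠ 1/2 ⇒ order 1.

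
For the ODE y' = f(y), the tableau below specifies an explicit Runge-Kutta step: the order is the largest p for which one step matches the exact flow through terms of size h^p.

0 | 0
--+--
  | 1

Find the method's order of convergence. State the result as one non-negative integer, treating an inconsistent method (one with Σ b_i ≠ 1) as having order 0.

1

b = (1)
c = (0)
Σ b_i: 1·1 = 1 ✓; 1 stage ⇒ order 1.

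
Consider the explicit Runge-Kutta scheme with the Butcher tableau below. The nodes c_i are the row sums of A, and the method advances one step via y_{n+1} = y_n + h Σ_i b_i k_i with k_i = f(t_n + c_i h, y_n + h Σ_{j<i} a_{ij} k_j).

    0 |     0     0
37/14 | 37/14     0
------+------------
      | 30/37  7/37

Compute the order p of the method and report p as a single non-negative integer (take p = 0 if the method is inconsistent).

b = (30/37, 7/37)
c = (0, 37/14)
Σ b_i: 30/37·1 + 7/37·1 = 1 ✓
b·c: 7/37·37/14 = 1/2 ✓; 2 stages ⇒ order 2.

2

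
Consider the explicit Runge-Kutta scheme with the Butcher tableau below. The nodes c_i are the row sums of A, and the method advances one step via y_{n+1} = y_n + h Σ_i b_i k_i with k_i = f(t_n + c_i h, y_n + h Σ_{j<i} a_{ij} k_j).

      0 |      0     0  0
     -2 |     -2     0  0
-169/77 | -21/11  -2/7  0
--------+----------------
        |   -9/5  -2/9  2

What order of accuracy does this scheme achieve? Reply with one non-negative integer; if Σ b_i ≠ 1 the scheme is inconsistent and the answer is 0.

0

b = (-9/5, -2/9, 2)
c = (0, -2, -169/77)
Ac = (0, 0, 4/7)
Σ b_i: (-9/5)·1 + (-2/9)·1 + 2·1 = -1/45 ≠ 1 ⇒ order 0.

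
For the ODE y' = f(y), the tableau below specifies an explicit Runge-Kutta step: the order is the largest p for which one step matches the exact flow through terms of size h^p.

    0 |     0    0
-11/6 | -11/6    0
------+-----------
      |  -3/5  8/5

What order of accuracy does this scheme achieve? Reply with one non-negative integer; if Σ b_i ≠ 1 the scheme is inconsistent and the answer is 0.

1

b = (-3/5, 8/5)
c = (0, -11/6)
Σ b_i: (-3/5)·1 + 8/5·1 = 1 ✓
b·c: 8/5·(-11/6) = -44/15 ≠ 1/2 ⇒ order 1.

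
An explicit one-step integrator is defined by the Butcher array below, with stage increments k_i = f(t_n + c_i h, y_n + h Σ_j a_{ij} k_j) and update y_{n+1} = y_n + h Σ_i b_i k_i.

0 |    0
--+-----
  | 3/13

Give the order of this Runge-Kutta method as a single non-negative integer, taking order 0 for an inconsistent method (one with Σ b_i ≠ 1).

b = (3/13)
c = (0)
Σ b_i: 3/13·1 = 3/13 ≠ 1 ⇒ order 0.

0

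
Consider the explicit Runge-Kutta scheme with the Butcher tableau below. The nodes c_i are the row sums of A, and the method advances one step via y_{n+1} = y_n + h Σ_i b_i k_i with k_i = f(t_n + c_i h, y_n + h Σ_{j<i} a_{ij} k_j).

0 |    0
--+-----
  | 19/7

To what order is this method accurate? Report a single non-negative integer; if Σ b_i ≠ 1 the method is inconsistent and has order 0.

0

b = (19/7)
c = (0)
Σ b_i: 19/7·1 = 19/7 ≠ 1 ⇒ order 0.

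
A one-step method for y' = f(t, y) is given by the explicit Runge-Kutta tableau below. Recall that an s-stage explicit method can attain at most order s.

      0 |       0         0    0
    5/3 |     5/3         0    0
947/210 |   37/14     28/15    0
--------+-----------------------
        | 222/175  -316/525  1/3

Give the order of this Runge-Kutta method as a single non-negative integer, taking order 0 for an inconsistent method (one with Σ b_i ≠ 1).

2

b = (222/175, -316/525, 1/3)
c = (0, 5/3, 947/210)
Ac = (0, 0, 28/9)
Σ b_i: 222/175·1 + (-316/525)·1 + 1/3·1 = 1 ✓
b·c: (-316/525)·5/3 + 1/3·947/210 = 1/2 ✓
b·c²: (-316/525)·25/9 + 1/3·896809/44100 = 225203/44100 ≠ 1/3 ⇒ order 2.
b·Ac: 1/3·28/9 = 28/27 ≠ 1/6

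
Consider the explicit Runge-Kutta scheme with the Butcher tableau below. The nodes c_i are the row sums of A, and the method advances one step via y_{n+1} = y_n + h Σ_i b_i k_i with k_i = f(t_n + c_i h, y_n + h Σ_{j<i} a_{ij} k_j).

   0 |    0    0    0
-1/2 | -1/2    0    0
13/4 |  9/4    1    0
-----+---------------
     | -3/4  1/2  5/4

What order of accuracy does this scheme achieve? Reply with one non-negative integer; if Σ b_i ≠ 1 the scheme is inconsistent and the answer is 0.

b = (-3/4, 1/2, 5/4)
c = (0, -1/2, 13/4)
Ac = (0, 0, -1/2)
Σ b_i: (-3/4)·1 + 1/2·1 + 5/4·1 = 1 ✓
b·c: 1/2·(-1/2) + 5/4·13/4 = 61/16 ≠ 1/2 ⇒ order 1.

1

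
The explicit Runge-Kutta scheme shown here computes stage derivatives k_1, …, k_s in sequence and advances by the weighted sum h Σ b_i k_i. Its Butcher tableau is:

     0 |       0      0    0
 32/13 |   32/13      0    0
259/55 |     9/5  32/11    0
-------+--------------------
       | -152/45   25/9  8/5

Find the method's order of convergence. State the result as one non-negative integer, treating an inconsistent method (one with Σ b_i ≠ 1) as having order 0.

b = (-152/45, 25/9, 8/5)
c = (0, 32/13, 259/55)
Ac = (0, 0, 1024/143)
Σ b_i: (-152/45)·1 + 25/9·1 + 8/5·1 = 1 ✓
b·c: 25/9·32/13 + 8/5·259/55 = 462424/32175 ≠ 1/2 ⇒ order 1.

1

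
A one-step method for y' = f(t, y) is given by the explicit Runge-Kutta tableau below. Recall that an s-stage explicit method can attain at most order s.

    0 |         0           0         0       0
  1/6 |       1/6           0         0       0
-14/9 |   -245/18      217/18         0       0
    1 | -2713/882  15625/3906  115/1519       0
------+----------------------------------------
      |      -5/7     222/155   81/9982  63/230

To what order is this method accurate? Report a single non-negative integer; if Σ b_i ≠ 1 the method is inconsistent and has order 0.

4

b = (-5/7, 222/155, 81/9982, 63/230)
c = (0, 1/6, -14/9, 1)
Ac = (0, 0, 217/108, 415/756)
Σ b_i: (-5/7)·1 + 222/155·1 + 81/9982·1 + 63/230·1 = 1 ✓
b·c: 222/155·1/6 + 81/9982·(-14/9) + 63/230·1 = 1/2 ✓
b·c²: 222/155·1/36 + 81/9982·196/81 + 63/230·1 = 1/3 ✓
b·Ac: 81/9982·217/108 + 63/230·415/756 = 1/6 ✓
b·c³: 222/155·1/216 + 81/9982·(-2744/729) + 63/230·1 = 1/4 ✓
b·(c∘Ac): 81/9982·(-1519/486) + 63/230·415/756 = 1/8 ✓
b·Ac²: 81/9982·217/648 + 63/230·445/1512 = 1/12 ✓
b·A²c: 63/230·115/756 = 1/24 ✓; 4 stages ⇒ order 4.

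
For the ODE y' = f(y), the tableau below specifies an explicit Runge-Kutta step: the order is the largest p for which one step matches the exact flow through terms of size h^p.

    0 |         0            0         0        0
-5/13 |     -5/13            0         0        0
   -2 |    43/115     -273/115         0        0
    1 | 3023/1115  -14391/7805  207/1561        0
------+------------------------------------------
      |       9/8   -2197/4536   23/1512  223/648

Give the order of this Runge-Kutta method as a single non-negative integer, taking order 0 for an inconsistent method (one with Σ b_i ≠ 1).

4

b = (9/8, -2197/4536, 23/1512, 223/648)
c = (0, -5/13, -2, 1)
Ac = (0, 0, 21/23, 99/223)
Σ b_i: 9/8·1 + (-2197/4536)·1 + 23/1512·1 + 223/648·1 = 1 ✓
b·c: (-2197/4536)·(-5/13) + 23/1512·(-2) + 223/648·1 = 1/2 ✓
b·c²: (-2197/4536)·25/169 + 23/1512·4 + 223/648·1 = 1/3 ✓
b·Ac: 23/1512·21/23 + 223/648·99/223 = 1/6 ✓
b·c³: (-2197/4536)·(-125/2197) + 23/1512·(-8) + 223/648·1 = 1/4 ✓
b·(c∘Ac): 23/1512·(-42/23) + 223/648·99/223 = 1/8 ✓
b·Ac²: 23/1512·(-105/299) + 223/648·747/2899 = 1/12 ✓
b·A²c: 223/648·27/223 = 1/24 ✓; 4 stages ⇒ order 4.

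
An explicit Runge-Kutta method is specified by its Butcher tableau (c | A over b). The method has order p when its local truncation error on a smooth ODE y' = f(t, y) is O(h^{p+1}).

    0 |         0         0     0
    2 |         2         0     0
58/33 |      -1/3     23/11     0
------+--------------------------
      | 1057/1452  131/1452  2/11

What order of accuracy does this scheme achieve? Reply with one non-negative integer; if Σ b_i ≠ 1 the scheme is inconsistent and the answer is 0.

2

b = (1057/1452, 131/1452, 2/11)
c = (0, 2, 58/33)
Ac = (0, 0, 46/11)
Σ b_i: 1057/1452·1 + 131/1452·1 + 2/11·1 = 1 ✓
b·c: 131/1452·2 + 2/11·58/33 = 1/2 ✓
b·c²: 131/1452·4 + 2/11·3364/1089 = 11051/11979 ≠ 1/3 ⇒ order 2.
b·Ac: 2/11·46/11 = 92/121 ≠ 1/6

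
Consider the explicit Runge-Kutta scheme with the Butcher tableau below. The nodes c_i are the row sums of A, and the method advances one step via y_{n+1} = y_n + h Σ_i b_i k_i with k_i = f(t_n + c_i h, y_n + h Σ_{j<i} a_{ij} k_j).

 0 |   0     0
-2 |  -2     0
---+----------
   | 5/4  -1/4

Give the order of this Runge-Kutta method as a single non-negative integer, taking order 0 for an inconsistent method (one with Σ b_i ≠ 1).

b = (5/4, -1/4)
c = (0, -2)
Σ b_i: 5/4·1 + (-1/4)·1 = 1 ✓
b·c: (-1/4)·(-2) = 1/2 ✓; 2 stages ⇒ order 2.

2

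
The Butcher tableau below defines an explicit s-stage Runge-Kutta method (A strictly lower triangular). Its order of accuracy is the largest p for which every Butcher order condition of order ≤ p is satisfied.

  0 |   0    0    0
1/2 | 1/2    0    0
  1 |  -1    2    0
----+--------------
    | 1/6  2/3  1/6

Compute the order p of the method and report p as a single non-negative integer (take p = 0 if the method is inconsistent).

b = (1/6, 2/3, 1/6)
c = (0, 1/2, 1)
Ac = (0, 0, 1)
Σ b_i: 1/6·1 + 2/3·1 + 1/6·1 = 1 ✓
b·c: 2/3·1/2 + 1/6·1 = 1/2 ✓
b·c²: 2/3·1/4 + 1/6·1 = 1/3 ✓
b·Ac: 1/6·1 = 1/6 ✓; 3 stages ⇒ order 3.

3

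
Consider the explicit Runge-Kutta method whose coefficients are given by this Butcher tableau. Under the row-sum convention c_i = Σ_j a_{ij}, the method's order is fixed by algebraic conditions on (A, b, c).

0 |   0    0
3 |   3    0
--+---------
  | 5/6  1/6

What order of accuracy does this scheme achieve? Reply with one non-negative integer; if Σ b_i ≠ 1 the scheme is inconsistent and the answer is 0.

2

b = (5/6, 1/6)
c = (0, 3)
Σ b_i: 5/6·1 + 1/6·1 = 1 ✓
b·c: 1/6·3 = 1/2 ✓; 2 stages ⇒ order 2.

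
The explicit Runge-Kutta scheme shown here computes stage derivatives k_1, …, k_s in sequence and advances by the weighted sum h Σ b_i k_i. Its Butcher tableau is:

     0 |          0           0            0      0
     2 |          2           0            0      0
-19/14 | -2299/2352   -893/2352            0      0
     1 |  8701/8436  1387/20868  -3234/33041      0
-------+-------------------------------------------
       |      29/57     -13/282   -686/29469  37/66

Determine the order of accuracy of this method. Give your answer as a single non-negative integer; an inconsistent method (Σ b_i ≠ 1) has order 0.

4

b = (29/57, -13/282, -686/29469, 37/66)
c = (0, 2, -19/14, 1)
Ac = (0, 0, -893/1176, 59/222)
Σ b_i: 29/57·1 + (-13/282)·1 + (-686/29469)·1 + 37/66·1 = 1 ✓
b·c: (-13/282)·2 + (-686/29469)·(-19/14) + 37/66·1 = 1/2 ✓
b·c²: (-13/282)·4 + (-686/29469)·361/196 + 37/66·1 = 1/3 ✓
b·Ac: (-686/29469)·(-893/1176) + 37/66·59/222 = 1/6 ✓
b·c³: (-13/282)·8 + (-686/29469)·(-6859/2744) + 37/66·1 = 1/4 ✓
b·(c∘Ac): (-686/29469)·16967/16464 + 37/66·59/222 = 1/8 ✓
b·Ac²: (-686/29469)·(-893/588) + 37/66·19/222 = 1/12 ✓
b·A²c: 37/66·11/148 = 1/24 ✓; 4 stages ⇒ order 4.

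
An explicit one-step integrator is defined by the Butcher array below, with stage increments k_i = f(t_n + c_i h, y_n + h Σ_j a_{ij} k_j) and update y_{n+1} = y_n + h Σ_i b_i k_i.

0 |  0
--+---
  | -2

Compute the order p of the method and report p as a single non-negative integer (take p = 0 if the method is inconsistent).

b = (-2)
c = (0)
Σ b_i: (-2)·1 = -2 ≠ 1 ⇒ order 0.

0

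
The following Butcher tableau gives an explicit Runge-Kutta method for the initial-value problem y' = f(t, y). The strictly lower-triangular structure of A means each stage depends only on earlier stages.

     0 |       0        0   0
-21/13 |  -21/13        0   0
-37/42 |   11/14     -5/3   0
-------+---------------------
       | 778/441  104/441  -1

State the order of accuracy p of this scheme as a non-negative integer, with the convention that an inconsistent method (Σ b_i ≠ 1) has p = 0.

2

b = (778/441, 104/441, -1)
c = (0, -21/13, -37/42)
Ac = (0, 0, 35/13)
Σ b_i: 778/441·1 + 104/441·1 + (-1)·1 = 1 ✓
b·c: 104/441·(-21/13) + (-1)·(-37/42) = 1/2 ✓
b·c²: 104/441·441/169 + (-1)·1369/1764 = -3685/22932 ≠ 1/3 ⇒ order 2.
b·Ac: (-1)·35/13 = -35/13 ≠ 1/6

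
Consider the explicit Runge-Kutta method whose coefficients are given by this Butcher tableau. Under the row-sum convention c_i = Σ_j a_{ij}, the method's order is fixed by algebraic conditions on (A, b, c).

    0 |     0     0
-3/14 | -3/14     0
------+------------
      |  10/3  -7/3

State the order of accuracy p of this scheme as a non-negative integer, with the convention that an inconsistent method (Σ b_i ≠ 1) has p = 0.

b = (10/3, -7/3)
c = (0, -3/14)
Σ b_i: 10/3·1 + (-7/3)·1 = 1 ✓
b·c: (-7/3)·(-3/14) = 1/2 ✓; 2 stages ⇒ order 2.

2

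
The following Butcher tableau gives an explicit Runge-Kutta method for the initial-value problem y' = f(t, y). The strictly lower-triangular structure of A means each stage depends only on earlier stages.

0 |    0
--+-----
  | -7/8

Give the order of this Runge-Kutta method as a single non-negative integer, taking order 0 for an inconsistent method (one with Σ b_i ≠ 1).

b = (-7/8)
c = (0)
Σ b_i: (-7/8)·1 = -7/8 ≠ 1 ⇒ order 0.

0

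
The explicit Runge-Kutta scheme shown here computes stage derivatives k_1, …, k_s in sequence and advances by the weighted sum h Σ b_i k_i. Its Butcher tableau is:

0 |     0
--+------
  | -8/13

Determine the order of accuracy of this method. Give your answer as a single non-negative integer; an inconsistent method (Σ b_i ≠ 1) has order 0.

0

b = (-8/13)
c = (0)
Σ b_i: (-8/13)·1 = -8/13 ≠ 1 ⇒ order 0.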